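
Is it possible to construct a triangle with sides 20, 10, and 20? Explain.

Check all three triangle inequalities:
20 + 10 = 30 > 20 ✓
20 + 20 = 40 > 10 ✓
10 + 20 = 30 > 20 ✓
All conditions hold, so these sides form a valid triangle.

Yes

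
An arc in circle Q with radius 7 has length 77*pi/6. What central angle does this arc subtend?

The full circumference is 2πr = 14*pi.
The arc is 77*pi/6 / 14*pi = 11/12 of the full circle.
So the central angle = 11/12 × 360° = 330°.

330°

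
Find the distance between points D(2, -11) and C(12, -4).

The horizontal distance is |12 - 2| = 10 and the vertical distance is |-4 - -11| = 7.
By the Pythagorean theorem, d = sqrt(10^2 + 7^2) = sqrt(149).

sqrt(149)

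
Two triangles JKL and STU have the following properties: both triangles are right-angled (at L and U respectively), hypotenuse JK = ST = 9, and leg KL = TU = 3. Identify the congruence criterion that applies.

The given information matches HL: The hypotenuse and one leg of two right triangles are equal (Hypotenuse-Leg).

HL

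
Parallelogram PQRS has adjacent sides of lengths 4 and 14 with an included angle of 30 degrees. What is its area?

Area = a * b * sin(theta)
Area = 4 * 14 * sin(30 degrees)
Area = 56 * 1/2
Area = 28

28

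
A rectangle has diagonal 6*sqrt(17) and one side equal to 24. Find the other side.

The diagonal of a rectangle forms a right triangle with the two sides.
Rearranging the Pythagorean theorem: missing side = sqrt(d^2 - known^2).
= sqrt(612 - 576) = sqrt(36) = 6.

6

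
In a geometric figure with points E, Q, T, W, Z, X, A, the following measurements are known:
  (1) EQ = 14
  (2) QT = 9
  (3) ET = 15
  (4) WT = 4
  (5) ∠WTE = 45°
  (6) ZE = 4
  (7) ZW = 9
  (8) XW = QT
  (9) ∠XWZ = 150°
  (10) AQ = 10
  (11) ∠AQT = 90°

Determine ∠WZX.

From the given relations: XW = QT = 9.
Step 1: By the law of cosines on triangle ZWX: ZX² = 9² + 9² − 2·9·9·cos(150°) = 302.3, so ZX ≈ 17.39.
Step 2: By the inverse law of cosines on triangle WZX: cos(∠WZX) = (9² + 17.39² − 9²) / (2·9·17.39) = 302.3/312.96 = 0.9659, so ∠WZX = 15°.

Therefore, the measure of angle ∠WZX = 15°.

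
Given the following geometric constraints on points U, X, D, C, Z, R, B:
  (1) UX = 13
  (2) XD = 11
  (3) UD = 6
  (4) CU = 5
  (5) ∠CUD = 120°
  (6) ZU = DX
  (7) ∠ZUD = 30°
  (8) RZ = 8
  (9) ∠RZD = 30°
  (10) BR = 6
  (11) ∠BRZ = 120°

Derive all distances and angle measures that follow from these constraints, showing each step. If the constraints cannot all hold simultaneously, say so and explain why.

The constraints are consistent.

From the given relations:
  ZU = DX = 11

Step 1: From DU = 6, UC = 5, and ∠DUC = 120°, by the law of cosines:
  DC² = DU² + UC² - 2·DU·UC·cos(120°) = 36 + 25 + 30 = 91
  DC = √91

Step 2: From DU = 6, UZ = 11, and ∠DUZ = 30°, by the law of cosines:
  DZ² = DU² + UZ² - 2·DU·UZ·cos(30°) = 36 + 121 - 114.3 = 42.68
  DZ ≈ 6.53

Step 3: From ZR = 8, RB = 6, and ∠ZRB = 120°, by the law of cosines:
  ZB² = ZR² + RB² - 2·ZR·RB·cos(120°) = 64 + 36 + 48 = 148
  ZB = 2·√37

Step 4: From UD = 6, UX = 13, DX = 11, by the inverse law of cosines:
  cos(∠DUX) = (UD² + UX² - DX²) / (2·UD·UX)
  ∠DUX = 57.42°

Step 5: From XD = 11, XU = 13, DU = 6, by the inverse law of cosines:
  cos(∠DXU) = (XD² + XU² - DU²) / (2·XD·XU)
  ∠DXU = 27.36°

Step 6: From DU = 6, DX = 11, UX = 13, by the inverse law of cosines:
  cos(∠UDX) = (DU² + DX² - UX²) / (2·DU·DX)
  ∠UDX = 95.22°

Step 7: From DZ = 6.53, ZR = 8, and ∠DZR = 30°, by the law of cosines:
  DR² = DZ² + ZR² - 2·DZ·ZR·cos(30°) = 42.68 + 64 - 90.53 = 16.16
  DR ≈ 4.02

Step 8: From DC = √91, DU = 6, CU = 5, by the inverse law of cosines:
  cos(∠CDU) = (DC² + DU² - CU²) / (2·DC·DU)
  ∠CDU = 27°

Step 9: From DU = 6, DZ = 6.53, UZ = 11, by the inverse law of cosines:
  cos(∠UDZ) = (DU² + DZ² - UZ²) / (2·DU·DZ)
  ∠UDZ = 122.67°

Step 10: From CD = √91, CU = 5, DU = 6, by the inverse law of cosines:
  cos(∠DCU) = (CD² + CU² - DU²) / (2·CD·CU)
  ∠DCU = 33°

Step 11: From ZB = 2·√37, ZR = 8, BR = 6, by the inverse law of cosines:
  cos(∠BZR) = (ZB² + ZR² - BR²) / (2·ZB·ZR)
  ∠BZR = 25.28°

Step 12: From ZD = 6.53, ZU = 11, DU = 6, by the inverse law of cosines:
  cos(∠DZU) = (ZD² + ZU² - DU²) / (2·ZD·ZU)
  ∠DZU = 27.33°

Step 13: From BR = 6, BZ = 2·√37, RZ = 8, by the inverse law of cosines:
  cos(∠RBZ) = (BR² + BZ² - RZ²) / (2·BR·BZ)
  ∠RBZ = 34.72°

Step 14: From DR = 4.02, DZ = 6.53, RZ = 8, by the inverse law of cosines:
  cos(∠RDZ) = (DR² + DZ² - RZ²) / (2·DR·DZ)
  ∠RDZ = 95.64°

Step 15: From RD = 4.02, RZ = 8, DZ = 6.53, by the inverse law of cosines:
  cos(∠DRZ) = (RD² + RZ² - DZ²) / (2·RD·RZ)
  ∠DRZ = 54.36°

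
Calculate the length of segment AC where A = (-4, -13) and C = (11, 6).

d = sqrt((11 - -4)^2 + (6 - -13)^2)
d = sqrt(15^2 + 19^2)
d = sqrt(225 + 361)
d = sqrt(586)

sqrt(586)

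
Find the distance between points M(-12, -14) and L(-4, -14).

d = sqrt((-4 - -12)^2 + (-14 - -14)^2)
d = sqrt(8^2 + 0^2)
d = sqrt(64 + 0)
d = sqrt(64) = 8

8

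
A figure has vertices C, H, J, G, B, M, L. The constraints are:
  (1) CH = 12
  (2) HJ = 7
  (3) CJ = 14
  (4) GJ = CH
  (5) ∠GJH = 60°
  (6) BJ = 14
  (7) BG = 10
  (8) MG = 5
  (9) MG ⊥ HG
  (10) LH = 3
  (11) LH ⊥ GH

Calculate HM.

From the given relations: GJ = CH = 12.
Step 1: By the law of cosines on triangle GJH: GH² = 12² + 7² − 2·12·7·cos(60°) = 109, so GH = √109.
Step 2: By the law of cosines on triangle HGM: HM² = √109² + 5² − 2·√109·5·cos(90°) = 134, so HM = √134.

Therefore, the length of HM = √134.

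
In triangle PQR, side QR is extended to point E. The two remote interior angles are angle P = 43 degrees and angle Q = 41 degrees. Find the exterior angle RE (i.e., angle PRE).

By the exterior angle theorem, an exterior angle of a triangle equals the sum of the two remote interior angles.
Exterior angle = angle P + angle Q
Exterior angle = 43 + 41 = 84 degrees

84 degrees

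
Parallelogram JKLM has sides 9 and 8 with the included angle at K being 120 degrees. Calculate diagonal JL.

The diagonal of a parallelogram can be found by treating two adjacent sides and the diagonal as a triangle.
Applying the law of cosines with sides 9, 8 and included angle 120°:
d^2 = 81 + 64 - 144*cos(120°) = 217
d = sqrt(217)

sqrt(217)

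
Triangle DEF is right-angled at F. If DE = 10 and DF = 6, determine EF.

By the Pythagorean theorem: EF^2 = DE^2 - DF^2
EF^2 = 10^2 - 6^2 = 100 - 36 = 64
EF = sqrt(64) = 8

8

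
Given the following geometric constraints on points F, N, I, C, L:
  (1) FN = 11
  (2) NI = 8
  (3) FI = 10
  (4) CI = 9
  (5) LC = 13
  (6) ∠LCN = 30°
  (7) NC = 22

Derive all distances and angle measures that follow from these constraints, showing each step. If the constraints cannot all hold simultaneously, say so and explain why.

These constraints are not satisfiable: by the triangle inequality in triangle INC, (2) NI = 8 and (4) CI = 9 force NC ≤ 8 + 9 = 17, but (7) says NC = 22. No planar figure meets all of them, so nothing further can be derived.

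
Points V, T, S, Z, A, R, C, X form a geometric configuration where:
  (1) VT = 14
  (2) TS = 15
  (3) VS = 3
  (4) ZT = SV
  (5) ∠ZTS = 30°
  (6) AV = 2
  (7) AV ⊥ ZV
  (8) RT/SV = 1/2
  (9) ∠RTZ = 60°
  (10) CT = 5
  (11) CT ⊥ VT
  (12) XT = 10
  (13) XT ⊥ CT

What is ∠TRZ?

From the given relations: RT = 1/2·SV = 1/2·3 ≈ 1.5; ZT = SV = 3.
Step 1: By the law of cosines on triangle RTZ: RZ² = 1.5² + 3² − 2·1.5·3·cos(60°) = 6.75, so RZ = 3/2·√3.
Step 2: By the inverse law of cosines on triangle TRZ: cos(∠TRZ) = (1.5² + (3/2·√3)² − 3²) / (2·1.5·3/2·√3) = 0/7.79 = 0, so ∠TRZ = 90°.

Therefore, the measure of angle ∠TRZ = 90°.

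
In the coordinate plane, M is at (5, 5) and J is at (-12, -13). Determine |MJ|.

d = sqrt((-17)^2 + (-18)^2) = sqrt(613)

sqrt(613)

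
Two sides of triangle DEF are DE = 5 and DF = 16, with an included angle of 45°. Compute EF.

Law of cosines: EF^2 = 5^2 + 16^2 - 2(5)(16)cos(45°) = 281 - 80*sqrt(2), so EF = sqrt(281 - 80*sqrt(2)).

sqrt(281 - 80*sqrt(2))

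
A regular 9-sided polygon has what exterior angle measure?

Each exterior angle of a regular n-gon is 360 / n.
For n = 9: 360 / 9 = 40 degrees.

40 degrees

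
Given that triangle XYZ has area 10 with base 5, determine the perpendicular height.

Rearranging the area formula Area = (1/2) * base * height:
height = 2 * Area / base = 2 * 10 / 5 = 4.

4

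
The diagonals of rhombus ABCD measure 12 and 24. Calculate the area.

The diagonals of a rhombus divide it into four right triangles.
Each triangle has legs 12/ 2 = 6 and 24/2 = 12, so each has area (1/2)*6*12 = 36.
Four such triangles give total area = (d1 * d2) / 2 = 144.

144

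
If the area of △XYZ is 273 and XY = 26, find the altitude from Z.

Area = (1/2) * base * height
height = 2 * Area / base
height = 2 * 273 / 26
height = 546 / 26
height = 21

21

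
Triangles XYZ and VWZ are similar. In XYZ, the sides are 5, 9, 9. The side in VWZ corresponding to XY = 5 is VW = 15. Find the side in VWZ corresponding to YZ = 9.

Similar triangles have proportional sides. Setting up the proportion:
VW / XY = WZ / YZ
15 / 5 = WZ / 9
WZ = 9 * 15 / 5 = 27.

27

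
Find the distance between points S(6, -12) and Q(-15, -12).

The horizontal distance is |-15 - 6| = 21 and the vertical distance is |-12 - -12| = 0.
By the Pythagorean theorem, d = sqrt(21^2 + 0^2) = sqrt(441) = 21.

21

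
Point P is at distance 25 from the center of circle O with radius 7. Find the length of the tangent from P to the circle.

tangent = √(d² - r²) = √(25² - 7²) = √(625 - 49) = √576 = 24

24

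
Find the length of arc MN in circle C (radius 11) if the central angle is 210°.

The full circumference is 2πr = 2π(11) = 22*pi.
The arc spans 210° out of 360°, which is a fraction of 7/12.
Arc length = 22*pi × 7/12 = 77*pi/6.

77*pi/6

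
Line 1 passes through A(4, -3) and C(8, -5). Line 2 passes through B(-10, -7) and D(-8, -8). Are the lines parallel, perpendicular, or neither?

Slope of line 1: m1 = (-5 - -3)/(8 - 4) = -2/4 = -1/2
Slope of line 2: m2 = (-8 - -7)/(-8 - -10) = -1/2 = -1/2
Two lines are parallel if and only if they have equal slopes (or both are vertical).
Here m1 = m2 = -1/2, confirming the lines are parallel.

Parallel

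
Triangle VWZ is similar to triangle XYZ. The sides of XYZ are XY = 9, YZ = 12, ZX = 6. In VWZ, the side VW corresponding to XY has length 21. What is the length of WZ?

Since the triangles are similar, the ratio of corresponding sides is constant.
Scale factor k = VW / XY = 21 / 9 = 7/3
WZ = k * YZ = 7/3 * 12 = 28

28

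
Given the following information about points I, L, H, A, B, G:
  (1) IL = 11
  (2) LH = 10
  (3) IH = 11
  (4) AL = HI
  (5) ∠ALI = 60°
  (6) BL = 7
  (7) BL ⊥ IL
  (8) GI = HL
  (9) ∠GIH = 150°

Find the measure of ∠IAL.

From the given relations: AL = HI = 11.
Step 1: By the law of cosines on triangle ALI: AI² = 11² + 11² − 2·11·11·cos(60°) = 121, so AI = 11.
Step 2: By the inverse law of cosines on triangle IAL: cos(∠IAL) = (11² + 11² − 11²) / (2·11·11) = 121/242 = 0.5, so ∠IAL = 60°.

Therefore, the measure of angle ∠IAL = 60°.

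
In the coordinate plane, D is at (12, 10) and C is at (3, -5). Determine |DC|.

d = sqrt((-9)^2 + (-15)^2) = sqrt(306) = 3*sqrt(34)

3*sqrt(34)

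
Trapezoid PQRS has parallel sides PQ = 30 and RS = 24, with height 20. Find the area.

A trapezoid's area equals the midsegment times the height.
The midsegment is (30 + 24) / 2 = 27.
Area = 27 * 20 = 540.

540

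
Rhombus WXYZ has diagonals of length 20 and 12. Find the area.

Area of a rhombus = (d1 * d2) / 2
Area = (20 * 12) / 2
Area = 240 / 2
Area = 120

120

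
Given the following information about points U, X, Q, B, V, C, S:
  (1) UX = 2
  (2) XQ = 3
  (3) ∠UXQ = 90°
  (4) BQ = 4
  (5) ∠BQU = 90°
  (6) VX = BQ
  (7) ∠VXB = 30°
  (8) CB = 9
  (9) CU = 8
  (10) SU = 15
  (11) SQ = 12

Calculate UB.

Step 1: By the law of cosines on triangle UXQ: UQ² = 2² + 3² − 2·2·3·cos(90°) = 13, so UQ = √13.
Step 2: By the law of cosines on triangle UQB: UB² = √13² + 4² − 2·√13·4·cos(90°) = 29, so UB = √29.

Therefore, the length of UB = √29.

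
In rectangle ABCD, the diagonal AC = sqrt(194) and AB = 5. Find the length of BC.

Using the Pythagorean theorem: d^2 = a^2 + b^2
b^2 = d^2 - a^2
b^2 = 194 - 25
b^2 = 169
b = sqrt(169) = 13

13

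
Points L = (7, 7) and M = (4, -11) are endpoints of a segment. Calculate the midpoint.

The midpoint is the point halfway along the segment.
Move half the horizontal distance: 7 + (4 - 7)/2 = 7 + -3/2 = 11/2
Move half the vertical distance: 7 + (-11 - 7)/2 = 7 + -18/2 = -2
Midpoint = (11/2, -2)

(11/2, -2)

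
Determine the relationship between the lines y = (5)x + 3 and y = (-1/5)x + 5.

Slope of line 1: m1 = 5
Slope of line 2: m2 = -1/5
Two lines are perpendicular when the product of their slopes is -1 (negative reciprocals).
m1 * m2 = (5) * (-1/5) = -1, confirming perpendicularity.

Perpendicular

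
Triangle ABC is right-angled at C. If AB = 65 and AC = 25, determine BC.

By the Pythagorean theorem: BC^2 = AB^2 - AC^2
BC^2 = 65^2 - 25^2 = 4225 - 625 = 3600
BC = sqrt(3600) = 60

60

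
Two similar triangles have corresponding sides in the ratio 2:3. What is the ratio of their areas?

The ratio of areas of similar triangles equals the square of the side ratio.
Side ratio = 2:3
Area ratio = (2/3)^2 = 4/9 = 4:9

4:9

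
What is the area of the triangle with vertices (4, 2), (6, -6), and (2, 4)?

Using the Shoelace formula for a triangle:
Area = (1/2)|x0(y1 - y2) + x1(y2 - y0) + x2(y0 - y1)|
Area = (1/2)|4(-6 - 4) + 6(4 - 2) + 2(2 - -6)|
Area = (1/2)|-40 + 12 + 16|
Area = (1/2)|-12|
Area = (1/2)(12)
Area = 6

6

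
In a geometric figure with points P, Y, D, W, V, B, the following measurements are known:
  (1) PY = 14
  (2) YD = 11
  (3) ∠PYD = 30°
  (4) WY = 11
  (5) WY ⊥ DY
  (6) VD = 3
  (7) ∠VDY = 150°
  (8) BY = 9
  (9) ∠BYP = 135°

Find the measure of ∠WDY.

Step 1: By the law of cosines on triangle DYW: DW² = 11² + 11² − 2·11·11·cos(90°) = 242, so DW = 11·√2.
Step 2: By the inverse law of cosines on triangle WDY: cos(∠WDY) = ((11·√2)² + 11² − 11²) / (2·11·√2·11) = 242/342.24 = 0.7071, so ∠WDY = 45°.

Therefore, the measure of angle ∠WDY = 45°.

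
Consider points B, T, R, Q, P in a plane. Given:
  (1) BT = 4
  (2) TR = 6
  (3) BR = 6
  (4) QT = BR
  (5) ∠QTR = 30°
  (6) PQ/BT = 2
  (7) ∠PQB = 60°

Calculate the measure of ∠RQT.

From the given relations: QT = BR = 6.
Step 1: By the law of cosines on triangle QTR: QR² = 6² + 6² − 2·6·6·cos(30°) = 9.65, so QR ≈ 3.11.
Step 2: By the inverse law of cosines on triangle RQT: cos(∠RQT) = (3.11² + 6² − 6²) / (2·3.11·6) = 9.65/37.27 = 0.2588, so ∠RQT = 75°.

Therefore, the measure of angle ∠RQT = 75°.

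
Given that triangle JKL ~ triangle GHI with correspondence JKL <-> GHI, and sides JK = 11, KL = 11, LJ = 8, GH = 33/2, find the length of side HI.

Similar triangles have proportional sides. Setting up the proportion:
GH / JK = HI / KL
33/2 / 11 = HI / 11
HI = 11 * 33/2 / 11 = 33/2.

33/2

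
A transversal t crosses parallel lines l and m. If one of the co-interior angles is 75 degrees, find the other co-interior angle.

Co-interior angles (same-side interior) formed by parallel lines and a transversal are supplementary (sum to 180 degrees).
The given angle is 75 degrees.
The co-interior angle = 180 - 75 = 105 degrees.

105 degrees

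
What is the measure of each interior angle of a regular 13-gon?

Each interior angle of a regular n-gon is (n - 2) * 180 / n.
For n = 13: (13 - 2) * 180 / 13 = 1980/13 = 1980/13 degrees.

1980/13 degrees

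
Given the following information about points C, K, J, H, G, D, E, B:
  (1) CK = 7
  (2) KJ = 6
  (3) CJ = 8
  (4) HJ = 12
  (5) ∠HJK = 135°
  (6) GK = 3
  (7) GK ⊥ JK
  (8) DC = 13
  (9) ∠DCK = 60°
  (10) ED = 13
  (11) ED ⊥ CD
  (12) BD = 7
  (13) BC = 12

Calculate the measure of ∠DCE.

Step 1: By the law of cosines on triangle CDE: CE² = 13² + 13² − 2·13·13·cos(90°) = 338, so CE = 13·√2.
Step 2: By the inverse law of cosines on triangle DCE: cos(∠DCE) = (13² + (13·√2)² − 13²) / (2·13·13·√2) = 338/478 = 0.7071, so ∠DCE = 45°.

Therefore, the measure of angle ∠DCE = 45°.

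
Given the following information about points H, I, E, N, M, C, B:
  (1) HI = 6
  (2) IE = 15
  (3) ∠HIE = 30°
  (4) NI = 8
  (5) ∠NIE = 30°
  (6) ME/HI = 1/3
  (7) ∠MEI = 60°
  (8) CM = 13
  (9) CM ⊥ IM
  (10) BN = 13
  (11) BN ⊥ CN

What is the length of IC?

From the given relations: ME = 1/3·HI = 1/3·6 = 2.
Step 1: By the law of cosines on triangle IEM: IM² = 15² + 2² − 2·15·2·cos(60°) = 199, so IM = √199.
Step 2: By the law of cosines on triangle IMC: IC² = √199² + 13² − 2·√199·13·cos(90°) = 368, so IC = 4·√23.

Therefore, the length of IC = 4·√23.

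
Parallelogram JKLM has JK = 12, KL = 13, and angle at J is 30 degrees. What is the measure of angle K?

Consecutive angles are supplementary: angle K = 180 - 30 = 150 degrees.

150 degrees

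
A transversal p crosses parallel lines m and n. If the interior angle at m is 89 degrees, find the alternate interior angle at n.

Alternate interior angles are equal: 89 degrees.

89 degrees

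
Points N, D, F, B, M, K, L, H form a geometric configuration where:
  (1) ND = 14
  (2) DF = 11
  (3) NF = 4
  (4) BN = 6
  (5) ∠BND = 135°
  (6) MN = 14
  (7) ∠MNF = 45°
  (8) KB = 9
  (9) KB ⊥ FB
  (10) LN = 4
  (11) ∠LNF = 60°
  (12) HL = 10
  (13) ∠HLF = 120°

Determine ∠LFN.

Step 1: By the law of cosines on triangle FNL: FL² = 4² + 4² − 2·4·4·cos(60°) = 16, so FL = 4.
Step 2: By the inverse law of cosines on triangle LFN: cos(∠LFN) = (4² + 4² − 4²) / (2·4·4) = 16/32 = 0.5, so ∠LFN = 60°.

Therefore, the measure of angle ∠LFN = 60°.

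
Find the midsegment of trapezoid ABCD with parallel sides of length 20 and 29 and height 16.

midsegment = (20 + 29) / 2 = 49 / 2 = 49/2

49/2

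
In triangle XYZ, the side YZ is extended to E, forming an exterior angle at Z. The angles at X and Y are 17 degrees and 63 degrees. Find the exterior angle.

Exterior angle = 17 + 63 = 80 degrees (exterior angle theorem).

80 degrees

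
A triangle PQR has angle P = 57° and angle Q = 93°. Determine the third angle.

The interior angles sum to 180°: angle R = 180 - 57 - 93 = 30°.
The triangle is obtuse (angles 57°, 93°, 30°).

30 degrees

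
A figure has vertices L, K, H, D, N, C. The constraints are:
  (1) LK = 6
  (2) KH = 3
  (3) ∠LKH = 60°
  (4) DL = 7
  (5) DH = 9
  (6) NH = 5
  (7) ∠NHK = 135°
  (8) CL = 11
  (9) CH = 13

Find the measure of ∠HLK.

Step 1: By the law of cosines on triangle LKH: LH² = 6² + 3² − 2·6·3·cos(60°) = 27, so LH = 3·√3.
Step 2: By the inverse law of cosines on triangle HLK: cos(∠HLK) = ((3·√3)² + 6² − 3²) / (2·3·√3·6) = 54/62.35 = 0.866, so ∠HLK = 30°.

Therefore, the measure of angle ∠HLK = 30°.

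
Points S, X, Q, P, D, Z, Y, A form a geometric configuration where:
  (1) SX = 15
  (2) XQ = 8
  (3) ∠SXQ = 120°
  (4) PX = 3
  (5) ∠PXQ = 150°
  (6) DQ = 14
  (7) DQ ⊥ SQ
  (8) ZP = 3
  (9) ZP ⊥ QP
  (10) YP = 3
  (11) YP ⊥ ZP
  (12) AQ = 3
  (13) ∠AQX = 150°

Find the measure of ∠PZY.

Step 1: By the law of cosines on triangle ZPY: ZY² = 3² + 3² − 2·3·3·cos(90°) = 18, so ZY = 3·√2.
Step 2: By the inverse law of cosines on triangle PZY: cos(∠PZY) = (3² + (3·√2)² − 3²) / (2·3·3·√2) = 18/25.46 = 0.7071, so ∠PZY = 45°.

Therefore, the measure of angle ∠PZY = 45°.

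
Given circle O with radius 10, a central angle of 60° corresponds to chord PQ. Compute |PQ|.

Chord = 2(10) sin(30°) = 10

10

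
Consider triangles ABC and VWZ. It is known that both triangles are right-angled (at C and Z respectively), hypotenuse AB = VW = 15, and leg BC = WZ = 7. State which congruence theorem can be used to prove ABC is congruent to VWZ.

The given information matches HL: The hypotenuse and one leg of two right triangles are equal (Hypotenuse-Leg).

HL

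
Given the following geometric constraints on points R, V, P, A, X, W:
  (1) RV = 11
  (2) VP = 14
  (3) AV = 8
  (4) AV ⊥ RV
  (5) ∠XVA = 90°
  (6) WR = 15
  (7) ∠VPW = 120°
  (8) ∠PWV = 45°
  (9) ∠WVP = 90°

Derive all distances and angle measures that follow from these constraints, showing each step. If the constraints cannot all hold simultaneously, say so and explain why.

These constraints are not satisfiable: (7), (8) and (9) are the three interior angles of triangle VPW, which must sum to 180°, but 120° + 45° + 90° = 255°. No planar figure meets all of them, so nothing further can be derived.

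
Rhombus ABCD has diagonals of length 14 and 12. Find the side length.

The diagonals of a rhombus bisect each other at right angles.
Half-diagonals: 14/2 = 7 and 12/2 = 6
side = sqrt(7^2 + 6^2)
side = sqrt(49 + 36)
side = sqrt(85)

sqrt(85)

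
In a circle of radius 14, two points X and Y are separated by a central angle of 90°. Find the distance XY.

Chord length = 2r sin(θ/2)
= 2 × 14 × sin(90°/2)
= 2 × 14 × sin(45°)
= 14*sqrt(2)

14*sqrt(2)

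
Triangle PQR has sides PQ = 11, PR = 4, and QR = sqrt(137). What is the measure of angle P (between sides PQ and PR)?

cos(P) = (11² + 4² - (sqrt(137))²) / (2 × 11 × 4) = 0, so P = arccos(0) = 90°.

90°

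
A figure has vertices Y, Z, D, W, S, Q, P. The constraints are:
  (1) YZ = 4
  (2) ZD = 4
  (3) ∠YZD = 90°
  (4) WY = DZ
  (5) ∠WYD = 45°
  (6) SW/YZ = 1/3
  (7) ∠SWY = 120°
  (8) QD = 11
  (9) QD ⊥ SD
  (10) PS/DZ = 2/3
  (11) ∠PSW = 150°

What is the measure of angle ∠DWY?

From the given relations: WY = DZ = 4.
Step 1: By the law of cosines on triangle DZY: DY² = 4² + 4² − 2·4·4·cos(90°) = 32, so DY = 4·√2.
Step 2: By the law of cosines on triangle WYD: WD² = 4² + (4·√2)² − 2·4·4·√2·cos(45°) = 16, so WD = 4.
Step 3: By the inverse law of cosines on triangle DWY: cos(∠DWY) = (4² + 4² − (4·√2)²) / (2·4·4) = 0/32 = 0, so ∠DWY = 90°.

Therefore, the measure of angle ∠DWY = 90°.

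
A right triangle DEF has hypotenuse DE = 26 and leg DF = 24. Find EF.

EF = sqrt(26^2 - 24^2) = sqrt(100) = 10

10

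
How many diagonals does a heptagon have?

Each of the 7 vertices connects to 4 non-adjacent vertices via diagonals.
Total connections = 7 × 4 = 28, but each diagonal is counted twice.
Number of diagonals = 28 / 2 = 14.

14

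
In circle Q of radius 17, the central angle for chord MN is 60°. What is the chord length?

Drop a perpendicular from the center to the chord, bisecting both the chord and the central angle.
Each half-chord = r sin(θ/2) = 17 sin(30°).
The full chord = 2 × 17 × sin(30°) = 17.

17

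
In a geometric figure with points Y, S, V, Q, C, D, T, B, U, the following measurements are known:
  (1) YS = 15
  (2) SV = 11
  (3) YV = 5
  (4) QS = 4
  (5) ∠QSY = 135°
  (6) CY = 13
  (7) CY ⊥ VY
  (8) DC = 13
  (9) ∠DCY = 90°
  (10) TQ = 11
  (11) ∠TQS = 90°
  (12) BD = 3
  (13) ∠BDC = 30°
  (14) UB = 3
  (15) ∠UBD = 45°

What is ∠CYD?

Step 1: By the law of cosines on triangle YCD: YD² = 13² + 13² − 2·13·13·cos(90°) = 338, so YD = 13·√2.
Step 2: By the inverse law of cosines on triangle CYD: cos(∠CYD) = (13² + (13·√2)² − 13²) / (2·13·13·√2) = 338/478 = 0.7071, so ∠CYD = 45°.

Therefore, the measure of angle ∠CYD = 45°.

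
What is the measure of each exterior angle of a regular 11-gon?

Each exterior angle of a regular n-gon is 360 / n.
For n = 11: 360 / 11 = 360/11 degrees.

360/11 degrees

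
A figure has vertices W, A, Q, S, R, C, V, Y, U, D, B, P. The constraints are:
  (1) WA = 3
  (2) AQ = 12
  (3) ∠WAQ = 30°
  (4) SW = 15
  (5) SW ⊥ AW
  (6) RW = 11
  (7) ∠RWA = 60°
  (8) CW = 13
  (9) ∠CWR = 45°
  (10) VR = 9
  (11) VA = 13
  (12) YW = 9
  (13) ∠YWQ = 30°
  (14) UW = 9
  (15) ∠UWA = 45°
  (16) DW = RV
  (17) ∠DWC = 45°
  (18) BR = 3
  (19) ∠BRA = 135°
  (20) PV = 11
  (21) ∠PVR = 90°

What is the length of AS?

Step 1: By the law of cosines on triangle AWS: AS² = 3² + 15² − 2·3·15·cos(90°) = 234, so AS = 3·√26.

Therefore, the length of AS = 3·√26.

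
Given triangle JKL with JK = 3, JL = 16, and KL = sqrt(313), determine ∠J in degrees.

cos(J) = (3² + 16² - (sqrt(313))²) / (2 × 3 × 16) = -1/2, so J = arccos(-1/2) = 120°.

120°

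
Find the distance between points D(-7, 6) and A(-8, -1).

d = sqrt((-8 - -7)^2 + (-1 - 6)^2)
d = sqrt(-1^2 + -7^2)
d = sqrt(1 + 49)
d = sqrt(50) = 5*sqrt(2)

5*sqrt(2)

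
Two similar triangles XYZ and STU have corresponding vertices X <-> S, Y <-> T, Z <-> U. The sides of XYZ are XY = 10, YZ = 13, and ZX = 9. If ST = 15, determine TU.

Similar triangles have proportional sides. Setting up the proportion:
ST / XY = TU / YZ
15 / 10 = TU / 13
TU = 13 * 15 / 10 = 39/2.

39/2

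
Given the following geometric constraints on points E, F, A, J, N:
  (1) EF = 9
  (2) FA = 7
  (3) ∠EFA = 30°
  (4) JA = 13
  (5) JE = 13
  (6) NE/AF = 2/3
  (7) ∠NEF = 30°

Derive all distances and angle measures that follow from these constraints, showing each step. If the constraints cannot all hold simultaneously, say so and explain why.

The constraints are consistent.

From the given relations:
  NE = 2/3·AF = 2/3·7 ≈ 4.67

Step 1: From EF = 9, FA = 7, and ∠EFA = 30°, by the law of cosines:
  EA² = EF² + FA² - 2·EF·FA·cos(30°) = 81 + 49 - 109.1 = 20.88
  EA ≈ 4.57

Step 2: From FE = 9, EN = 4.67, and ∠FEN = 30°, by the law of cosines:
  FN² = FE² + EN² - 2·FE·EN·cos(30°) = 81 + 21.78 - 72.75 = 30.03
  FN ≈ 5.48

Step 3: From EA = 4.57, EF = 9, AF = 7, by the inverse law of cosines:
  cos(∠AEF) = (EA² + EF² - AF²) / (2·EA·EF)
  ∠AEF = 49.99°

Step 4: From EA = 4.57, EJ = 13, AJ = 13, by the inverse law of cosines:
  cos(∠AEJ) = (EA² + EJ² - AJ²) / (2·EA·EJ)
  ∠AEJ = 79.88°

Step 5: From FE = 9, FN = 5.48, EN = 4.67, by the inverse law of cosines:
  cos(∠EFN) = (FE² + FN² - EN²) / (2·FE·FN)
  ∠EFN = 25.2°

Step 6: From AE = 4.57, AF = 7, EF = 9, by the inverse law of cosines:
  cos(∠EAF) = (AE² + AF² - EF²) / (2·AE·AF)
  ∠EAF = 100.01°

Step 7: From AE = 4.57, AJ = 13, EJ = 13, by the inverse law of cosines:
  cos(∠EAJ) = (AE² + AJ² - EJ²) / (2·AE·AJ)
  ∠EAJ = 79.88°

Step 8: From JA = 13, JE = 13, AE = 4.57, by the inverse law of cosines:
  cos(∠AJE) = (JA² + JE² - AE²) / (2·JA·JE)
  ∠AJE = 20.24°

Step 9: From NE = 4.67, NF = 5.48, EF = 9, by the inverse law of cosines:
  cos(∠ENF) = (NE² + NF² - EF²) / (2·NE·NF)
  ∠ENF = 124.8°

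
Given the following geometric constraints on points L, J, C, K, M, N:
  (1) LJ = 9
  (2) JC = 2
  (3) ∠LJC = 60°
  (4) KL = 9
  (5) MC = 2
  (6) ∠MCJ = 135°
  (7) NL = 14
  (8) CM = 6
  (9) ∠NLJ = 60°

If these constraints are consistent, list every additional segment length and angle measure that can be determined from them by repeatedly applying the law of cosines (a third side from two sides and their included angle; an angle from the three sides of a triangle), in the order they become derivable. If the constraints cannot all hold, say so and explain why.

These constraints are not satisfiable: (5) MC = 2 and (8) CM = 6 assign two different lengths to the same segment. No planar figure meets all of them, so nothing further can be derived.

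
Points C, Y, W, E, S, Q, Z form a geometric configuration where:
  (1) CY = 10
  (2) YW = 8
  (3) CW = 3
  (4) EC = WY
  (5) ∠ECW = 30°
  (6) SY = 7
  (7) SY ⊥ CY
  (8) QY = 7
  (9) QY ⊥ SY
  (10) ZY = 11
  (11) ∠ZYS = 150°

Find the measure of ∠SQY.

Step 1: By the law of cosines on triangle QYS: QS² = 7² + 7² − 2·7·7·cos(90°) = 98, so QS = 7·√2.
Step 2: By the inverse law of cosines on triangle SQY: cos(∠SQY) = ((7·√2)² + 7² − 7²) / (2·7·√2·7) = 98/138.59 = 0.7071, so ∠SQY = 45°.

Therefore, the measure of angle ∠SQY = 45°.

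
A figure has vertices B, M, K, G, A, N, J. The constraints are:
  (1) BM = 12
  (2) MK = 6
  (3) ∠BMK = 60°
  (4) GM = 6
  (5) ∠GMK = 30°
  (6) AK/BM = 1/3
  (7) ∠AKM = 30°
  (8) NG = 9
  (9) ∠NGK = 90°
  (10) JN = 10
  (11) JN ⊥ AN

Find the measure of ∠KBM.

Step 1: By the law of cosines on triangle BMK: BK² = 12² + 6² − 2·12·6·cos(60°) = 108, so BK = 6·√3.
Step 2: By the inverse law of cosines on triangle KBM: cos(∠KBM) = ((6·√3)² + 12² − 6²) / (2·6·√3·12) = 216/249.42 = 0.866, so ∠KBM = 30°.

Therefore, the measure of angle ∠KBM = 30°.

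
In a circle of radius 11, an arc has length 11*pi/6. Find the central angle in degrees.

Arc length L = 2πr × θ/360, so θ = 360L / (2πr).
θ = 360 × 11*pi/6 / (2π × 11)
θ = 30°
θ = 30°

30°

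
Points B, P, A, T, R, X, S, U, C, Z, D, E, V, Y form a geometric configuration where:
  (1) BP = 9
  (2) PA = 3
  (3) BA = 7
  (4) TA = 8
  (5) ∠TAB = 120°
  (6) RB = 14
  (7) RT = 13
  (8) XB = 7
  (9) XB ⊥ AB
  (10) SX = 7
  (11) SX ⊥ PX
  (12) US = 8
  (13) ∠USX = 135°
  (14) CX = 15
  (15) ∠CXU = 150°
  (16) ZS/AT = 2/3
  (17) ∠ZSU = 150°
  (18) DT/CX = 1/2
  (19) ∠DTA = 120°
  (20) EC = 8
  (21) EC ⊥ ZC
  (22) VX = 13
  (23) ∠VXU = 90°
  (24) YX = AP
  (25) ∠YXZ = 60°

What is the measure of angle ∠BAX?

Step 1: By the law of cosines on triangle ABX: AX² = 7² + 7² − 2·7·7·cos(90°) = 98, so AX = 7·√2.
Step 2: By the inverse law of cosines on triangle BAX: cos(∠BAX) = (7² + (7·√2)² − 7²) / (2·7·7·√2) = 98/138.59 = 0.7071, so ∠BAX = 45°.

Therefore, the measure of angle ∠BAX = 45°.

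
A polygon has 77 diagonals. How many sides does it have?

Using d = n(n - 3)/2, we solve 77 = n(n - 3)/2.
So n(n - 3) = 154.
Testing n = 14: 14 * 11 = 154 = 154. Correct.
The polygon has 14 sides.

14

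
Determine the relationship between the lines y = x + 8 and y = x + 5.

Slope of line 1: m1 = 1
Slope of line 2: m2 = 1
Two lines are parallel if and only if they have equal slopes (or both are vertical).
Here m1 = m2 = 1, confirming the lines are parallel.

Parallel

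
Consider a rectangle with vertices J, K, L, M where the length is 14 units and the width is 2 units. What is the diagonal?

A rectangle's diagonal splits it into two right triangles, with the diagonal as the hypotenuse.
By the Pythagorean theorem, d^2 = 14^2 + 2^2 = 200.
Therefore d = sqrt(200) = 10*sqrt(2).

10*sqrt(2)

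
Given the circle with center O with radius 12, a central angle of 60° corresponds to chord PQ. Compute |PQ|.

Drop a perpendicular from the center to the chord, bisecting both the chord and the central angle.
Each half-chord = r sin(θ/2) = 12 sin(30°).
The full chord = 2 × 12 × sin(30°) = 12.

12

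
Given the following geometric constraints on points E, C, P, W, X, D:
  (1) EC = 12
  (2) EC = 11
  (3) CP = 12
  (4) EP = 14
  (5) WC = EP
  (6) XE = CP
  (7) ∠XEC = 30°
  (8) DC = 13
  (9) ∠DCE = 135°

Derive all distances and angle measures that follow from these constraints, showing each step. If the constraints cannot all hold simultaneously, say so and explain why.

These constraints are not satisfiable: (1) EC = 12 and (2) EC = 11 assign two different lengths to the same segment. No planar figure meets all of them, so nothing further can be derived.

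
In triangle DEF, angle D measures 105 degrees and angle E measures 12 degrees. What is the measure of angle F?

Let angle F = x. Then 105 + 12 + x = 180.
x = 180 - 117 = 63 degrees.

63 degrees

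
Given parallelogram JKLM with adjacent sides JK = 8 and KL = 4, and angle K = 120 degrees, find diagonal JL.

The diagonal of a parallelogram can be found by treating two adjacent sides and the diagonal as a triangle.
Applying the law of cosines with sides 8, 4 and included angle 120°:
d^2 = 64 + 16 - 64*cos(120°) = 112
d = 4*sqrt(7)

4*sqrt(7)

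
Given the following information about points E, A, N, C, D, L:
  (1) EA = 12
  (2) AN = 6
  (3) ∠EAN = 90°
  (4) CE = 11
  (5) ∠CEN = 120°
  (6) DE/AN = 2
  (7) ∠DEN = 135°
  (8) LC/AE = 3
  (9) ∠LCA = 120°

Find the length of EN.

Step 1: By the law of cosines on triangle EAN: EN² = 12² + 6² − 2·12·6·cos(90°) = 180, so EN = 6·√5.

Therefore, the length of EN = 6·√5.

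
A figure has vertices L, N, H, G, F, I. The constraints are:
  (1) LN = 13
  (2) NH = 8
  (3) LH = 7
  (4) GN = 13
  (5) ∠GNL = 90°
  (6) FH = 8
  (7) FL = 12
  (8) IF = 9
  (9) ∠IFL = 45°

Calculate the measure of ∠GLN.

Step 1: By the law of cosines on triangle LNG: LG² = 13² + 13² − 2·13·13·cos(90°) = 338, so LG = 13·√2.
Step 2: By the inverse law of cosines on triangle GLN: cos(∠GLN) = ((13·√2)² + 13² − 13²) / (2·13·√2·13) = 338/478 = 0.7071, so ∠GLN = 45°.

Therefore, the measure of angle ∠GLN = 45°.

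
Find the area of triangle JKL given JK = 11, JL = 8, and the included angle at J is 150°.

Area = (1/2) * JK * JL * sin(J)
Area = (1/2) * 11 * 8 * sin(150°)
Area = (1/2) * 11 * 8 * 1/2
Area = 22

22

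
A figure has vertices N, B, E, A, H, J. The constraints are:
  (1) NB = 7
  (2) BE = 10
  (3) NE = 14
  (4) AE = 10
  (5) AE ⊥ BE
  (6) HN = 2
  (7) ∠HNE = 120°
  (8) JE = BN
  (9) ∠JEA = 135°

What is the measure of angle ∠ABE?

Step 1: By the law of cosines on triangle BEA: BA² = 10² + 10² − 2·10·10·cos(90°) = 200, so BA = 10·√2.
Step 2: By the inverse law of cosines on triangle ABE: cos(∠ABE) = ((10·√2)² + 10² − 10²) / (2·10·√2·10) = 200/282.84 = 0.7071, so ∠ABE = 45°.

Therefore, the measure of angle ∠ABE = 45°.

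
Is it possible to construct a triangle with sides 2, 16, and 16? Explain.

Check all three triangle inequalities:
2 + 16 = 18 > 16 ✓
2 + 16 = 18 > 16 ✓
16 + 16 = 32 > 2 ✓
All conditions hold, so these sides form a valid triangle.

Yes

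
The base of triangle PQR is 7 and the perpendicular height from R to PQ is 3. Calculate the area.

Area = (1/2)(7)(3) = 21/2

21/2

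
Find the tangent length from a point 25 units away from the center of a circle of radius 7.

tangent = √(d² - r²) = √(25² - 7²) = √(625 - 49) = √576 = 24

24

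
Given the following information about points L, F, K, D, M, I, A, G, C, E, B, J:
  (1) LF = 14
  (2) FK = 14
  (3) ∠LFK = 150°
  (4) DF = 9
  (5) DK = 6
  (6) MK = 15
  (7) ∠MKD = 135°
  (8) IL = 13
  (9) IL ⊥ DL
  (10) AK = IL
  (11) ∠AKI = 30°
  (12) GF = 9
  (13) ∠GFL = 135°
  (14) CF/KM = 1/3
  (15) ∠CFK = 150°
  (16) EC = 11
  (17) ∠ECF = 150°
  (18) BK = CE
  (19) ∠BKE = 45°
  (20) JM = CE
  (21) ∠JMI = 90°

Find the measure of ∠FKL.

Step 1: By the law of cosines on triangle KFL: KL² = 14² + 14² − 2·14·14·cos(150°) = 731.48, so KL ≈ 27.05.
Step 2: By the inverse law of cosines on triangle FKL: cos(∠FKL) = (14² + 27.05² − 14²) / (2·14·27.05) = 731.48/757.29 = 0.9659, so ∠FKL = 15°.

Therefore, the measure of angle ∠FKL = 15°.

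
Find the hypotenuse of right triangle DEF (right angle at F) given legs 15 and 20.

DE = sqrt(15^2 + 20^2) = sqrt(625) = 25

25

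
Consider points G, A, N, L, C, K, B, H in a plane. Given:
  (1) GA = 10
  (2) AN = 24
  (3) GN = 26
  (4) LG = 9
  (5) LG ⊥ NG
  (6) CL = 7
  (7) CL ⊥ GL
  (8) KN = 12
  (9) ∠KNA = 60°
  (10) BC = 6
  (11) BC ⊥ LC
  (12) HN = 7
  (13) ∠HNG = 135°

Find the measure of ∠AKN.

Step 1: By the law of cosines on triangle KNA: KA² = 12² + 24² − 2·12·24·cos(60°) = 432, so KA = 12·√3.
Step 2: By the inverse law of cosines on triangle AKN: cos(∠AKN) = ((12·√3)² + 12² − 24²) / (2·12·√3·12) = 0/498.83 = 0, so ∠AKN = 90°.

Therefore, the measure of angle ∠AKN = 90°.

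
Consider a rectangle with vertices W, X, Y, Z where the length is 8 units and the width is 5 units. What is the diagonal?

d = sqrt(8^2 + 5^2) = sqrt(89)

sqrt(89)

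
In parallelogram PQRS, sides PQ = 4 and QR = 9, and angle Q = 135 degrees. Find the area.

Area = 4 * 9 * sin(135°) = 36 * sqrt(2)/2 = 18*sqrt(2)

18*sqrt(2)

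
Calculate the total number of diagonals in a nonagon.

Each of the 9 vertices connects to 6 non-adjacent vertices via diagonals.
Total connections = 9 × 6 = 54, but each diagonal is counted twice.
Number of diagonals = 54 / 2 = 27.

27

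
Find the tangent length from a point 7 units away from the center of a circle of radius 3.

The tangent, radius, and line from the external point to the center form a right triangle.
The right angle is where the tangent meets the radius.
By the Pythagorean theorem: tangent² + 3² = 7²
tangent² = 49 - 9 = 40
tangent = 2*sqrt(10)

2*sqrt(10)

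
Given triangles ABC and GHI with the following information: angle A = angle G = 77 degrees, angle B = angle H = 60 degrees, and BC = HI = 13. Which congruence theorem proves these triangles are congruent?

The given information provides:
angle A = angle G = 77 degrees, angle B = angle H = 60 degrees, and BC = HI = 13
This matches the AAS congruence theorem.
Two pairs of corresponding angles and a non-included side are equal (Angle-Angle-Side).

AAS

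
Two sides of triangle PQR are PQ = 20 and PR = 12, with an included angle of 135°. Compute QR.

Law of cosines: QR^2 = 20^2 + 12^2 - 2(20)(12)cos(135°) = 240*sqrt(2) + 544, so QR = 4*sqrt(15*sqrt(2) + 34).

4*sqrt(15*sqrt(2) + 34)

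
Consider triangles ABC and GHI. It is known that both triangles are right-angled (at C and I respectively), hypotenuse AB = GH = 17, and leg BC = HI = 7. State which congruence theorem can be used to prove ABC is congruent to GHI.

The given information provides:
both triangles are right-angled (at C and I respectively), hypotenuse AB = GH = 17, and leg BC = HI = 7
This matches the HL congruence theorem.
The hypotenuse and one leg of two right triangles are equal (Hypotenuse-Leg).

HL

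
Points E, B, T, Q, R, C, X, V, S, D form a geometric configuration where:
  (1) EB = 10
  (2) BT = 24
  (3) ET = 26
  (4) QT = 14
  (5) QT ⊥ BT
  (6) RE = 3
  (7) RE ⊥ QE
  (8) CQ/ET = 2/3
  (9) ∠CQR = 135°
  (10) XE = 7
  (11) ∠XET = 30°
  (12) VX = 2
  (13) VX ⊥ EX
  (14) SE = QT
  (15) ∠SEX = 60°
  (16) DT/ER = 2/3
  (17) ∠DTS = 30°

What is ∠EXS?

From the given relations: SE = QT = 14.
Step 1: By the law of cosines on triangle XES: XS² = 7² + 14² − 2·7·14·cos(60°) = 147, so XS = 7·√3.
Step 2: By the inverse law of cosines on triangle EXS: cos(∠EXS) = (7² + (7·√3)² − 14²) / (2·7·7·√3) = 0/169.74 = 0, so ∠EXS = 90°.

Therefore, the measure of angle ∠EXS = 90°.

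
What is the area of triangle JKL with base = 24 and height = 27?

Area = (1/2) * base * height
Area = (1/2) * 24 * 27
Area = 324

324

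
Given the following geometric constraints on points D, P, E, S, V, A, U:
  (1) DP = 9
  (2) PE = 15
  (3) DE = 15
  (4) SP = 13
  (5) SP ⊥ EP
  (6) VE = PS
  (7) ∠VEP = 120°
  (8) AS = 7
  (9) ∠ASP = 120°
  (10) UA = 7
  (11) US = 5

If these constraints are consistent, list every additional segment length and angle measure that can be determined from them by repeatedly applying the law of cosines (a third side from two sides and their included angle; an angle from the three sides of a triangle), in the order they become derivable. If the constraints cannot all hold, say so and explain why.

The constraints are consistent. Derivable facts, in order:
After 1 step:
- ES ≈ 19.85
- PA ≈ 17.58
- PV ≈ 24.27
- ∠ASU = 69.08°
- ∠AUS = 69.08°
- ∠DEP = 34.92°
- ∠DPE = 72.54°
- ∠EDP = 72.54°
- ∠SAU = 41.85°
After 2 steps:
- ∠APS = 20.17°
- ∠EPV = 27.64°
- ∠ESP = 49.09°
- ∠EVP = 32.36°
- ∠PAS = 39.83°
- ∠PES = 40.91°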